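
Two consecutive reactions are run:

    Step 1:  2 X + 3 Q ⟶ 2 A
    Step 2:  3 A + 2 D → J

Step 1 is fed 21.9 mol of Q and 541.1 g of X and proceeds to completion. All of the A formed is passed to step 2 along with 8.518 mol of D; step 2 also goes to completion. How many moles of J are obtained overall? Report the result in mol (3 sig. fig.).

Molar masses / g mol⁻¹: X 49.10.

Step 1:
n(Q) = 21.90 mol
n(X) = 541.1 / 49.10 = 11.02 mol
n/ν for Q = 21.90/3 = 7.300
n/ν for X = 11.02/2 = 5.510
Smallest n/ν is X → limiting reagent.
n(A) produced = (2/2) × 11.02 = 11.02 mol
Step 2:
n(A) available = 11.02 mol
n(D) = 8.518 mol
n/ν for A = 11.02/3 = 3.673
n/ν for D = 8.518/2 = 4.259
Smallest n/ν is A → limiting reagent.
n(J) = (1/3) × 11.02 = 3.673 mol

3.67 mol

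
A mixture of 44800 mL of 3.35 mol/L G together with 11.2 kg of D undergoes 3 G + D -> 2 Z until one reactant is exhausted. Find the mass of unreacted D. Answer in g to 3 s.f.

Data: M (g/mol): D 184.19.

n(G) = 3.35 × 44800/1000 = 150.1 mol
n(D) = 11.20×1000 / 184.19 = 60.81 mol
n/ν for G = 150.1/3 = 50.03
n/ν for D = 60.81/1 = 60.81
Smallest n/ν is G → limiting reagent.
D consumed = (1/3) × 150.1 = 50.03 mol
D remaining = 60.81 − 50.03 = 10.78 mol
mass = 10.78 × 184.19 = 1986 g

1990 g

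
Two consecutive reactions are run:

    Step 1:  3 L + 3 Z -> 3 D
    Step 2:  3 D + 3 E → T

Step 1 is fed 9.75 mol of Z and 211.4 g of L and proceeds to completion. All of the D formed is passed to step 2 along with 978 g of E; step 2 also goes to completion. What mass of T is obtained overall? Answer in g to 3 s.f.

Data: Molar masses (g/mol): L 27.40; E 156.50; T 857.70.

Step 1:
n(Z) = 9.750 mol
n(L) = 211.4 / 27.40 = 7.715 mol
n/ν for Z = 9.750/3 = 3.250
n/ν for L = 7.715/3 = 2.572
Smallest n/ν is L → limiting reagent.
n(D) produced = (3/3) × 7.715 = 7.715 mol
Step 2:
n(D) available = 7.715 mol
n(E) = 978.0 / 156.50 = 6.249 mol
n/ν for D = 7.715/3 = 2.572
n/ν for E = 6.249/3 = 2.083
Smallest n/ν is E → limiting reagent.
n(T) = (1/3) × 6.249 = 2.083 mol
mass = 2.083 × 857.70 = 1787 g

1790 g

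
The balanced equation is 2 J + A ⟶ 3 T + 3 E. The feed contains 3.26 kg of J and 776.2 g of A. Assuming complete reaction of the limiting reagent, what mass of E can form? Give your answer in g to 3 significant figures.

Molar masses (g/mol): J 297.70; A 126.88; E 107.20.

1760 g

n(J) = 3.260×1000 / 297.70 = 10.95 mol
n(A) = 776.2 / 126.88 = 6.118 mol
n/ν → J: 5.475, A: 6.118; J is limiting.
n(E) = (3/2) × 10.95 = 16.43 mol
mass = 16.43 × 107.20 = 1761 g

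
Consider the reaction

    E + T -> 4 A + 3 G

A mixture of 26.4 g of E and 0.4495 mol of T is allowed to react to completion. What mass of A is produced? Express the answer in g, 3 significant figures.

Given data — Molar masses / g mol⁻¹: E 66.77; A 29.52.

n(E) = 26.40 / 66.77 = 0.3954 mol
n(T) = 0.4495 mol
n/ν → E: 0.3954, T: 0.4495; E is limiting.
n(A) = (4/1) × 0.3954 = 1.582 mol
mass = 1.582 × 29.52 = 46.70 g

46.7 g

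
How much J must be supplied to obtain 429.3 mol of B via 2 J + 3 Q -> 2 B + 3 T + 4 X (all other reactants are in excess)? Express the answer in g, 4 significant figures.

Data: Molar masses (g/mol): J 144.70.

n(B) = 429.3 mol
n(J) = (2/2) × 429.3 = 429.3 mol
mass = 429.3 × 144.70 = 62120 g

62120 g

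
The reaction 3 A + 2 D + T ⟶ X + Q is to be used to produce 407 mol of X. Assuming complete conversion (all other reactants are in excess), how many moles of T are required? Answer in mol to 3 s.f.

407 mol

n(X) = 407.0 mol
n(T) = (1/1) × 407.0 = 407.0 mol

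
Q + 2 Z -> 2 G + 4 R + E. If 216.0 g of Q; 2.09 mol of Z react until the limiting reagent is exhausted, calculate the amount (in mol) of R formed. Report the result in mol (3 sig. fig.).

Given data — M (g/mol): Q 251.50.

3.44 mol

n(Q) = 216.0 / 251.50 = 0.8588 mol
n(Z) = 2.090 mol
n/ν for Q = 0.8588/1 = 0.8588
n/ν for Z = 2.090/2 = 1.045
Smallest n/ν is Q → limiting reagent.
n(R) = (4/1) × 0.8588 = 3.435 mol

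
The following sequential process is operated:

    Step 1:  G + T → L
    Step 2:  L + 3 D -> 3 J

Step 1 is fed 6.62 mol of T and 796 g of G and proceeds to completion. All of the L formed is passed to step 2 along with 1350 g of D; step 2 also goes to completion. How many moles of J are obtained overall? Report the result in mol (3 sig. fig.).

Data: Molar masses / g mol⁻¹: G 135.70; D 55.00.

Step 1:
n(T) = 6.620 mol
n(G) = 796.0 / 135.70 = 5.866 mol
n/ν for T = 6.620/1 = 6.620
n/ν for G = 5.866/1 = 5.866
Smallest n/ν is G → limiting reagent.
n(L) produced = (1/1) × 5.866 = 5.866 mol
Step 2:
n(L) available = 5.866 mol
n(D) = 1350 / 55.00 = 24.55 mol
n/ν for L = 5.866/1 = 5.866
n/ν for D = 24.55/3 = 8.183
Smallest n/ν is L → limiting reagent.
n(J) = (3/1) × 5.866 = 17.60 mol

17.6 mol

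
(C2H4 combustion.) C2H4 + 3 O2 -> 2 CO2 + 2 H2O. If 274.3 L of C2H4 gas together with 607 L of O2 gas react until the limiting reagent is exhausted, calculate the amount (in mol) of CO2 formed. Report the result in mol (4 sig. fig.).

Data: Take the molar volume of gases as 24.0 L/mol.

n(C2H4) = 274.3 / 24.0 = 11.43 mol
n(O2) = 607.0 / 24.0 = 25.29 mol
n/ν for C2H4 = 11.43/1 = 11.43
n/ν for O2 = 25.29/3 = 8.430
Smallest n/ν is O2 → limiting reagent.
n(CO2) = (2/3) × 25.29 = 16.86 mol

16.86 mol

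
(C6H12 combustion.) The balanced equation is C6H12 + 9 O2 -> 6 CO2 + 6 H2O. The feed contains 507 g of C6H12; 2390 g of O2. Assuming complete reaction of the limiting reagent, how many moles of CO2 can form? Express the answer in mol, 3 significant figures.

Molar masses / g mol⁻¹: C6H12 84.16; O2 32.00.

36.1 mol

n(C6H12) = 507.0 / 84.16 = 6.024 mol
n(O2) = 2390 / 32.00 = 74.69 mol
n/ν → C6H12: 6.024, O2: 8.299; C6H12 is limiting.
n(CO2) = (6/1) × 6.024 = 36.14 mol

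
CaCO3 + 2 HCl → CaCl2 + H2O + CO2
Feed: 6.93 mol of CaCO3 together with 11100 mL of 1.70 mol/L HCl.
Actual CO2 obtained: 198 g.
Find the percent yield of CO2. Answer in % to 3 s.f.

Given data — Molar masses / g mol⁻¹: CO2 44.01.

n(CaCO3) = 6.930 mol
n(HCl) = 1.70 × 11100/1000 = 18.87 mol
n/ν for CaCO3 = 6.930/1 = 6.930
n/ν for HCl = 18.87/2 = 9.435
Smallest n/ν is CaCO3 → limiting reagent.
theoretical n(CO2) = (1/1) × 6.930 = 6.930 mol → 305.0 g
% yield = 198 / 305.0 × 100 = 64.92 %

64.9 %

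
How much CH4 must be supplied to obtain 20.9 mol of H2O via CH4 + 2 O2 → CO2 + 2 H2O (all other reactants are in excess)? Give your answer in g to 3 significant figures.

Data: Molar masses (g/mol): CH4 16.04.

168 g

n(H2O) = 20.90 mol
n(CH4) = (1/2) × 20.90 = 10.45 mol
mass = 10.45 × 16.04 = 167.6 g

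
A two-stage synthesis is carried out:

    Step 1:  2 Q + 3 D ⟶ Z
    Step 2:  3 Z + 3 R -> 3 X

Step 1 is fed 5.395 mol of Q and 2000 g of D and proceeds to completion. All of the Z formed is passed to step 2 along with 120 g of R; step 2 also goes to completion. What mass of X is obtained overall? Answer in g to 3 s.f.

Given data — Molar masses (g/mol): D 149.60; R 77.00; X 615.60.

959 g

Step 1:
n(Q) = 5.395 mol
n(D) = 2000 / 149.60 = 13.37 mol
n/ν for Q = 5.395/2 = 2.698
n/ν for D = 13.37/3 = 4.457
Smallest n/ν is Q → limiting reagent.
n(Z) produced = (1/2) × 5.395 = 2.698 mol
Step 2:
n(Z) available = 2.698 mol
n(R) = 120.0 / 77.00 = 1.558 mol
n/ν for Z = 2.698/3 = 0.8993
n/ν for R = 1.558/3 = 0.5193
Smallest n/ν is R → limiting reagent.
n(X) = (3/3) × 1.558 = 1.558 mol
mass = 1.558 × 615.60 = 959.1 g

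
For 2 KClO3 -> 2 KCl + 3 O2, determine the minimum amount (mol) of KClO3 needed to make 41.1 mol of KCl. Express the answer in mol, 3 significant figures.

41.1 mol

n(KCl) = 41.10 mol
n(KClO3) = (2/2) × 41.10 = 41.10 mol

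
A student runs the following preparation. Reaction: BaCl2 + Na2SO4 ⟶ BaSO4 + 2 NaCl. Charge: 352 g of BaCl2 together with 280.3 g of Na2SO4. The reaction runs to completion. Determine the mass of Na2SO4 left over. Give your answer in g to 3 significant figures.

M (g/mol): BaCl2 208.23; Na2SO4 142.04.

n(BaCl2) = 352.0 / 208.23 = 1.690 mol
n(Na2SO4) = 280.3 / 142.04 = 1.973 mol
n/ν → BaCl2: 1.690, Na2SO4: 1.973; BaCl2 is limiting.
Na2SO4 consumed = (1/1) × 1.690 = 1.690 mol
Na2SO4 remaining = 1.973 − 1.690 = 0.2830 mol
mass = 0.2830 × 142.04 = 40.20 g

40.2 g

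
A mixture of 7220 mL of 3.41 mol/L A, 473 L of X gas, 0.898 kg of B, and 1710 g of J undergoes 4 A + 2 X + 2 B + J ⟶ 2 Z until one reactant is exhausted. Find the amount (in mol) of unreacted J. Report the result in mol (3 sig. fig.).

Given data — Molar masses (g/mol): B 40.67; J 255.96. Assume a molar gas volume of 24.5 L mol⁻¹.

n(A) = 3.41 × 7220/1000 = 24.62 mol
n(X) = 473.0 / 24.5 = 19.31 mol
n(B) = 0.8980×1000 / 40.67 = 22.08 mol
n(J) = 1710 / 255.96 = 6.681 mol
n/ν for A = 24.62/4 = 6.155
n/ν for X = 19.31/2 = 9.655
n/ν for B = 22.08/2 = 11.04
n/ν for J = 6.681/1 = 6.681
Smallest n/ν is A → limiting reagent.
J consumed = (1/4) × 24.62 = 6.155 mol
J remaining = 6.681 − 6.155 = 0.5260 mol

0.526 mol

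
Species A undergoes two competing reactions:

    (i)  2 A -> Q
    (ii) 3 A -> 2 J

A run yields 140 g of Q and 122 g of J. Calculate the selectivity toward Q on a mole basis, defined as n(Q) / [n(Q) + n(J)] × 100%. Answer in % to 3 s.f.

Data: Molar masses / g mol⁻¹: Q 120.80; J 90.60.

n(Q) = 140 / 120.80 = 1.159 mol
n(J) = 122 / 90.60 = 1.347 mol
selectivity = 1.159/(1.159+1.347) × 100 = 46.25 %

46.3 %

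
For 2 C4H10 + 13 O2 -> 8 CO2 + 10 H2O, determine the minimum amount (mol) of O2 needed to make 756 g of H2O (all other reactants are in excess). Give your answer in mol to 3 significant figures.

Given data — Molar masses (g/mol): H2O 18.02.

n(H2O) = 756 / 18.02 = 41.95 mol
n(O2) = (13/10) × 41.95 = 54.54 mol

54.5 mol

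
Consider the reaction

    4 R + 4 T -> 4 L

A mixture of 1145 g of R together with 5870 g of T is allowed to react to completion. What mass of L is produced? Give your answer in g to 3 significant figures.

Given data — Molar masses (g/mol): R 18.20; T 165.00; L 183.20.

n(R) = 1145 / 18.20 = 62.91 mol
n(T) = 5870 / 165.00 = 35.58 mol
n/ν for R = 62.91/4 = 15.73
n/ν for T = 35.58/4 = 8.895
Smallest n/ν is T → limiting reagent.
n(L) = (4/4) × 35.58 = 35.58 mol
mass = 35.58 × 183.20 = 6518 g

6520 g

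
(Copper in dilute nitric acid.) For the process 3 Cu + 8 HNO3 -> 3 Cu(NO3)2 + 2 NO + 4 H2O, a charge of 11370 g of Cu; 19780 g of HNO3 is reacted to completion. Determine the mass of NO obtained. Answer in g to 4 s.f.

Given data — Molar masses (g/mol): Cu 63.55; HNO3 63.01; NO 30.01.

n(Cu) = 11370 / 63.55 = 178.9 mol
n(HNO3) = 19780 / 63.01 = 313.9 mol
n/ν → Cu: 59.63, HNO3: 39.24; HNO3 is limiting.
n(NO) = (2/8) × 313.9 = 78.48 mol
mass = 78.48 × 30.01 = 2355 g

2355 g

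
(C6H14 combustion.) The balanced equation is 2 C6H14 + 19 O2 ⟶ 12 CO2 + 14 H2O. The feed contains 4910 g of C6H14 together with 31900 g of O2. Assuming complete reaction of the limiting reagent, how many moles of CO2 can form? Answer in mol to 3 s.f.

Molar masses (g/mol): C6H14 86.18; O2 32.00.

342 mol

n(C6H14) = 4910 / 86.18 = 56.97 mol
n(O2) = 31900 / 32.00 = 996.9 mol
n/ν → C6H14: 28.49, O2: 52.47; C6H14 is limiting.
n(CO2) = (12/2) × 56.97 = 341.8 mol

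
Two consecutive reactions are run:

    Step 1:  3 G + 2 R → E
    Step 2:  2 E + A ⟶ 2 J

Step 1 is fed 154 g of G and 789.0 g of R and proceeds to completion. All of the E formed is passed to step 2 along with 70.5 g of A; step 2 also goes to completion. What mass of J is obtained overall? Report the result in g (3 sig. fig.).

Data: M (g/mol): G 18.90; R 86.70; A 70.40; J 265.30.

Step 1:
n(G) = 154.0 / 18.90 = 8.148 mol
n(R) = 789.0 / 86.70 = 9.100 mol
n/ν for G = 8.148/3 = 2.716
n/ν for R = 9.100/2 = 4.550
Smallest n/ν is G → limiting reagent.
n(E) produced = (1/3) × 8.148 = 2.716 mol
Step 2:
n(E) available = 2.716 mol
n(A) = 70.50 / 70.40 = 1.001 mol
n/ν for E = 2.716/2 = 1.358
n/ν for A = 1.001/1 = 1.001
Smallest n/ν is A → limiting reagent.
n(J) = (2/1) × 1.001 = 2.002 mol
mass = 2.002 × 265.30 = 531.1 g

531 g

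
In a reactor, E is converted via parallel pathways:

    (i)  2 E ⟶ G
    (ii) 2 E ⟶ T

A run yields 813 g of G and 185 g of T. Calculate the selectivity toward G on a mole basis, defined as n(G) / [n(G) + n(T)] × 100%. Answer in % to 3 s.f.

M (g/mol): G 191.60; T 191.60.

n(G) = 813 / 191.60 = 4.243 mol
n(T) = 185 / 191.60 = 0.9656 mol
selectivity = 4.243/(4.243+0.9656) × 100 = 81.46 %

81.5 %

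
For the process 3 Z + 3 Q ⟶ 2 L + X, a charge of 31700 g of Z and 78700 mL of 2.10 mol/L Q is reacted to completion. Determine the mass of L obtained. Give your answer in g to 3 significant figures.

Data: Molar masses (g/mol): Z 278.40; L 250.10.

19000 g

n(Z) = 31700 / 278.40 = 113.9 mol
n(Q) = 2.10 × 78700/1000 = 165.3 mol
n/ν → Z: 37.97, Q: 55.10; Z is limiting.
n(L) = (2/3) × 113.9 = 75.93 mol
mass = 75.93 × 250.10 = 18990 g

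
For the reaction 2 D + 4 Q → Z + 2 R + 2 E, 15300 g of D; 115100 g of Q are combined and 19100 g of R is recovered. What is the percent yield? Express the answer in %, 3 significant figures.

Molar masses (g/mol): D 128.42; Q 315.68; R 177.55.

90.3 %

n(D) = 15300 / 128.42 = 119.1 mol
n(Q) = 115100 / 315.68 = 364.6 mol
n/ν → D: 59.55, Q: 91.15; D is limiting.
theoretical n(R) = (2/2) × 119.1 = 119.1 mol → 21150 g
% yield = 19100 / 21150 × 100 = 90.31 %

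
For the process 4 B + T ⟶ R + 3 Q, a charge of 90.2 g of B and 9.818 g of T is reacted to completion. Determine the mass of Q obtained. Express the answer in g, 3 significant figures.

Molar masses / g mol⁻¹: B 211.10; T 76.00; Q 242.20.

77.6 g

n(B) = 90.20 / 211.10 = 0.4273 mol
n(T) = 9.818 / 76.00 = 0.1292 mol
n/ν for B = 0.4273/4 = 0.1068
n/ν for T = 0.1292/1 = 0.1292
Smallest n/ν is B → limiting reagent.
n(Q) = (3/4) × 0.4273 = 0.3205 mol
mass = 0.3205 × 242.20 = 77.63 g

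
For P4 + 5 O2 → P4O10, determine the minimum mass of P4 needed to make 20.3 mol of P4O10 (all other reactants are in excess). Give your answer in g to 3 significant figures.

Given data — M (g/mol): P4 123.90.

n(P4O10) = 20.30 mol
n(P4) = (1/1) × 20.30 = 20.30 mol
mass = 20.30 × 123.90 = 2515 g

2520 g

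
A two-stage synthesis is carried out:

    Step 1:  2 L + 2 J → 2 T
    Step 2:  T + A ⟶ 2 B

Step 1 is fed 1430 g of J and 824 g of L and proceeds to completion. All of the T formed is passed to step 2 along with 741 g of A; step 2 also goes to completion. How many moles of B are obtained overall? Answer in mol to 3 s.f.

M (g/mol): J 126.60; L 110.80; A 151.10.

9.81 mol

Step 1:
n(J) = 1430 / 126.60 = 11.30 mol
n(L) = 824.0 / 110.80 = 7.437 mol
n/ν for J = 11.30/2 = 5.650
n/ν for L = 7.437/2 = 3.719
Smallest n/ν is L → limiting reagent.
n(T) produced = (2/2) × 7.437 = 7.437 mol
Step 2:
n(T) available = 7.437 mol
n(A) = 741.0 / 151.10 = 4.904 mol
n/ν for T = 7.437/1 = 7.437
n/ν for A = 4.904/1 = 4.904
Smallest n/ν is A → limiting reagent.
n(B) = (2/1) × 4.904 = 9.808 mol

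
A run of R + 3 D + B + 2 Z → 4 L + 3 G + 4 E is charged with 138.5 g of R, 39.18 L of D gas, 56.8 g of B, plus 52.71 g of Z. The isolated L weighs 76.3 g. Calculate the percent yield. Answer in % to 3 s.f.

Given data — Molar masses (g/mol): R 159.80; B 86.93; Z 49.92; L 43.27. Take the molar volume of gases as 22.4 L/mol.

n(R) = 138.5 / 159.80 = 0.8667 mol
n(D) = 39.18 / 22.4 = 1.749 mol
n(B) = 56.80 / 86.93 = 0.6534 mol
n(Z) = 52.71 / 49.92 = 1.056 mol
n/ν for R = 0.8667/1 = 0.8667
n/ν for D = 1.749/3 = 0.5830
n/ν for B = 0.6534/1 = 0.6534
n/ν for Z = 1.056/2 = 0.5280
Smallest n/ν is Z → limiting reagent.
theoretical n(L) = (4/2) × 1.056 = 2.112 mol → 91.39 g
% yield = 76.3 / 91.39 × 100 = 83.49 %

83.5 %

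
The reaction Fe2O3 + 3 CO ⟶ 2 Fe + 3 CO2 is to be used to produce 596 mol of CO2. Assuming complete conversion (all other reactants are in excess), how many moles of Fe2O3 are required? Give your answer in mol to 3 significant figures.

199 mol

n(CO2) = 596.0 mol
n(Fe2O3) = (1/3) × 596.0 = 198.7 mol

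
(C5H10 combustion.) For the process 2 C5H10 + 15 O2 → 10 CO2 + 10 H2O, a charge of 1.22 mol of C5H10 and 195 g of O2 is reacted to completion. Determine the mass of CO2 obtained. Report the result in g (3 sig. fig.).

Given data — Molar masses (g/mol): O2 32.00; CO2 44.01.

n(C5H10) = 1.220 mol
n(O2) = 195.0 / 32.00 = 6.094 mol
n/ν → C5H10: 0.6100, O2: 0.4063; O2 is limiting.
n(CO2) = (10/15) × 6.094 = 4.063 mol
mass = 4.063 × 44.01 = 178.8 g

179 g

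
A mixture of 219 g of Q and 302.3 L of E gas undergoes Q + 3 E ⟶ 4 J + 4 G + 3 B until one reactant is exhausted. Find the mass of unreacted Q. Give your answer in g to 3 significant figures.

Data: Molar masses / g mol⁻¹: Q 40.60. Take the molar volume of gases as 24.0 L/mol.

48.5 g

n(Q) = 219.0 / 40.60 = 5.394 mol
n(E) = 302.3 / 24.0 = 12.60 mol
n/ν → Q: 5.394, E: 4.200; E is limiting.
Q consumed = (1/3) × 12.60 = 4.200 mol
Q remaining = 5.394 − 4.200 = 1.194 mol
mass = 1.194 × 40.60 = 48.48 g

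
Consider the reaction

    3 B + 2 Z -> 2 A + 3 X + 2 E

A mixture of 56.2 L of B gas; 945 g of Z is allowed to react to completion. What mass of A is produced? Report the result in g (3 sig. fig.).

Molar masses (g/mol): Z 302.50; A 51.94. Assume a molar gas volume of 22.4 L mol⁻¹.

86.9 g

n(B) = 56.20 / 22.4 = 2.509 mol
n(Z) = 945.0 / 302.50 = 3.124 mol
n/ν for B = 2.509/3 = 0.8363
n/ν for Z = 3.124/2 = 1.562
Smallest n/ν is B → limiting reagent.
n(A) = (2/3) × 2.509 = 1.673 mol
mass = 1.673 × 51.94 = 86.90 g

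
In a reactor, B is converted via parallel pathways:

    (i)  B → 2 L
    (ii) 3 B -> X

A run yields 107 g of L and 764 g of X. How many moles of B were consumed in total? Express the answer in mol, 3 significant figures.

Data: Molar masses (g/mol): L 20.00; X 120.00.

21.8 mol

n(L) = 107 / 20.00 = 5.350 mol
n(X) = 764 / 120.00 = 6.367 mol
n(B) via (i) = (1/2)×5.350 = 2.675 mol
n(B) via (ii) = (3/1)×6.367 = 19.10 mol
total n(B) = 2.675 + 19.10 = 21.78 mol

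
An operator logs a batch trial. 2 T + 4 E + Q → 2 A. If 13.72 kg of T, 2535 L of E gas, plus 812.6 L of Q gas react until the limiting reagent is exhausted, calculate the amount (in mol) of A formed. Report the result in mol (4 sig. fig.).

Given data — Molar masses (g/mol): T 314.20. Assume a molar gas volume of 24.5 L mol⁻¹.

43.67 mol

n(T) = 13.72×1000 / 314.20 = 43.67 mol
n(E) = 2535 / 24.5 = 103.5 mol
n(Q) = 812.6 / 24.5 = 33.17 mol
n/ν for T = 43.67/2 = 21.84
n/ν for E = 103.5/4 = 25.88
n/ν for Q = 33.17/1 = 33.17
Smallest n/ν is T → limiting reagent.
n(A) = (2/2) × 43.67 = 43.67 mol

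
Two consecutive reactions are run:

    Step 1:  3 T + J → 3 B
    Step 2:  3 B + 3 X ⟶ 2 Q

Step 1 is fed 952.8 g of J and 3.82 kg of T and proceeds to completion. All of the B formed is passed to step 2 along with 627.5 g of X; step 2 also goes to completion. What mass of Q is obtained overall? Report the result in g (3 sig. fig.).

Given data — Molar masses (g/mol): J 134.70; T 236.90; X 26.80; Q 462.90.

4980 g

Step 1:
n(J) = 952.8 / 134.70 = 7.073 mol
n(T) = 3.820×1000 / 236.90 = 16.12 mol
n/ν for J = 7.073/1 = 7.073
n/ν for T = 16.12/3 = 5.373
Smallest n/ν is T → limiting reagent.
n(B) produced = (3/3) × 16.12 = 16.12 mol
Step 2:
n(B) available = 16.12 mol
n(X) = 627.5 / 26.80 = 23.41 mol
n/ν for B = 16.12/3 = 5.373
n/ν for X = 23.41/3 = 7.803
Smallest n/ν is B → limiting reagent.
n(Q) = (2/3) × 16.12 = 10.75 mol
mass = 10.75 × 462.90 = 4976 g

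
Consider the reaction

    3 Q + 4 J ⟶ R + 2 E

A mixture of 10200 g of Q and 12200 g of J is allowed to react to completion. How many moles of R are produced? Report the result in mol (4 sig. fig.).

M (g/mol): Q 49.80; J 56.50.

n(Q) = 10200 / 49.80 = 204.8 mol
n(J) = 12200 / 56.50 = 215.9 mol
n/ν for Q = 204.8/3 = 68.27
n/ν for J = 215.9/4 = 53.98
Smallest n/ν is J → limiting reagent.
n(R) = (1/4) × 215.9 = 53.98 mol

53.98 mol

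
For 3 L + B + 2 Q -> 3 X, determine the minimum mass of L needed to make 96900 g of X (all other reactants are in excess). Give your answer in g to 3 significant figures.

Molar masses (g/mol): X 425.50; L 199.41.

45400 g

n(X) = 96900 / 425.50 = 227.7 mol
n(L) = (3/3) × 227.7 = 227.7 mol
mass = 227.7 × 199.41 = 45410 g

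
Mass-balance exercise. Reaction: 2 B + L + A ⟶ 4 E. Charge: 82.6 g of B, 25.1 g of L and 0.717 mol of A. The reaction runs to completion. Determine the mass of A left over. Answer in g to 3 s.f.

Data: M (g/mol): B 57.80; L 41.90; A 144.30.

17.0 g

n(B) = 82.60 / 57.80 = 1.429 mol
n(L) = 25.10 / 41.90 = 0.5990 mol
n(A) = 0.7170 mol
n/ν → B: 0.7145, L: 0.5990, A: 0.7170; L is limiting.
A consumed = (1/1) × 0.5990 = 0.5990 mol
A remaining = 0.7170 − 0.5990 = 0.1180 mol
mass = 0.1180 × 144.30 = 17.03 g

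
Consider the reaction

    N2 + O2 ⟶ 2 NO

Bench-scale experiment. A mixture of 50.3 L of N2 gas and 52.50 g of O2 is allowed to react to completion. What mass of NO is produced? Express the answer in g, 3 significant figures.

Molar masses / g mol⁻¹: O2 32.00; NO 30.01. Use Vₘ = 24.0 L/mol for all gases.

n(N2) = 50.30 / 24.0 = 2.096 mol
n(O2) = 52.50 / 32.00 = 1.641 mol
n/ν → N2: 2.096, O2: 1.641; O2 is limiting.
n(NO) = (2/1) × 1.641 = 3.282 mol
mass = 3.282 × 30.01 = 98.49 g

98.5 g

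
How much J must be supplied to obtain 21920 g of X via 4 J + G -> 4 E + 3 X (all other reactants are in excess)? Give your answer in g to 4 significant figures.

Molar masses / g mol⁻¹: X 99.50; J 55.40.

16270 g

n(X) = 21920 / 99.50 = 220.3 mol
n(J) = (4/3) × 220.3 = 293.7 mol
mass = 293.7 × 55.40 = 16270 g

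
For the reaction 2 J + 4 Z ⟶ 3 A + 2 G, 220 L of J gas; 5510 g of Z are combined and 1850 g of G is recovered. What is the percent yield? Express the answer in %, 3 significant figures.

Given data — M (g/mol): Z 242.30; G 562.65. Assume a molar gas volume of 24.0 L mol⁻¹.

n(J) = 220.0 / 24.0 = 9.167 mol
n(Z) = 5510 / 242.30 = 22.74 mol
n/ν for J = 9.167/2 = 4.584
n/ν for Z = 22.74/4 = 5.685
Smallest n/ν is J → limiting reagent.
theoretical n(G) = (2/2) × 9.167 = 9.167 mol → 5158 g
% yield = 1850 / 5158 × 100 = 35.87 %

35.9 %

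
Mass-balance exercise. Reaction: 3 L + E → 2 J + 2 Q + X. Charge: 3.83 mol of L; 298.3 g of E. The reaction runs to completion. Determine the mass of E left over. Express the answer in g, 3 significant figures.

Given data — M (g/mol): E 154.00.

102 g

n(L) = 3.830 mol
n(E) = 298.3 / 154.00 = 1.937 mol
n/ν for L = 3.830/3 = 1.277
n/ν for E = 1.937/1 = 1.937
Smallest n/ν is L → limiting reagent.
E consumed = (1/3) × 3.830 = 1.277 mol
E remaining = 1.937 − 1.277 = 0.6600 mol
mass = 0.6600 × 154.00 = 101.6 g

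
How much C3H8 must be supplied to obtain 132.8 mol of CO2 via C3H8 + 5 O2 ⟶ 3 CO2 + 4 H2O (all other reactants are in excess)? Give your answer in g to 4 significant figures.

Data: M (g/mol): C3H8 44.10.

1952 g

n(CO2) = 132.8 mol
n(C3H8) = (1/3) × 132.8 = 44.27 mol
mass = 44.27 × 44.10 = 1952 g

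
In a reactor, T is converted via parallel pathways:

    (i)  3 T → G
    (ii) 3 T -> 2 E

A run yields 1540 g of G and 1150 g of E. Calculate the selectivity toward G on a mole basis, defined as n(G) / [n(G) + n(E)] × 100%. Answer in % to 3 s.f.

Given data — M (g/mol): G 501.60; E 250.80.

40.1 %

n(G) = 1540 / 501.60 = 3.070 mol
n(E) = 1150 / 250.80 = 4.585 mol
selectivity = 3.070/(3.070+4.585) × 100 = 40.10 %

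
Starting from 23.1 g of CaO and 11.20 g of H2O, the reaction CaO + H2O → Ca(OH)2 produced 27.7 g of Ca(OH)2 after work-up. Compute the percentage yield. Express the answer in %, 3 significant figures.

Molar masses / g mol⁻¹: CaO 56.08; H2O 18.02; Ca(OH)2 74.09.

n(CaO) = 23.10 / 56.08 = 0.4119 mol
n(H2O) = 11.20 / 18.02 = 0.6215 mol
n/ν for CaO = 0.4119/1 = 0.4119
n/ν for H2O = 0.6215/1 = 0.6215
Smallest n/ν is CaO → limiting reagent.
theoretical n(Ca(OH)2) = (1/1) × 0.4119 = 0.4119 mol → 30.52 g
% yield = 27.7 / 30.52 × 100 = 90.76 %

90.8 %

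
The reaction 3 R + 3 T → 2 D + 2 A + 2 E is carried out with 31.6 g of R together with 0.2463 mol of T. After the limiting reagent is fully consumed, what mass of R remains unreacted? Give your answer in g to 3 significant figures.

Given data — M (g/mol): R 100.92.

6.74 g

n(R) = 31.60 / 100.92 = 0.3131 mol
n(T) = 0.2463 mol
n/ν → R: 0.1044, T: 0.08210; T is limiting.
R consumed = (3/3) × 0.2463 = 0.2463 mol
R remaining = 0.3131 − 0.2463 = 0.06680 mol
mass = 0.06680 × 100.92 = 6.741 g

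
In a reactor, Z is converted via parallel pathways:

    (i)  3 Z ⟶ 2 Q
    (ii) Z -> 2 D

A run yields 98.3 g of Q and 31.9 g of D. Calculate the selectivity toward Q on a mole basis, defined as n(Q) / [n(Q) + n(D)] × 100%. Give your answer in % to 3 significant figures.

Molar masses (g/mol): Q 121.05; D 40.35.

n(Q) = 98.3 / 121.05 = 0.8121 mol
n(D) = 31.9 / 40.35 = 0.7906 mol
selectivity = 0.8121/(0.8121+0.7906) × 100 = 50.67 %

50.7 %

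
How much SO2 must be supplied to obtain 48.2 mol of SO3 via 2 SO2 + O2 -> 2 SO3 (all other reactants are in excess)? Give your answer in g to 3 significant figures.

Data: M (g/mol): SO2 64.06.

n(SO3) = 48.20 mol
n(SO2) = (2/2) × 48.20 = 48.20 mol
mass = 48.20 × 64.06 = 3088 g

3090 g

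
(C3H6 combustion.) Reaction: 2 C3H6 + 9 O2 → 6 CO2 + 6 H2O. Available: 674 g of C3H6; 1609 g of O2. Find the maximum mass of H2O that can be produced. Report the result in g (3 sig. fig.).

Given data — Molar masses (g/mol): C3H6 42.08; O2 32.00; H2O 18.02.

n(C3H6) = 674.0 / 42.08 = 16.02 mol
n(O2) = 1609 / 32.00 = 50.28 mol
n/ν → C3H6: 8.010, O2: 5.587; O2 is limiting.
n(H2O) = (6/9) × 50.28 = 33.52 mol
mass = 33.52 × 18.02 = 604.0 g

604 g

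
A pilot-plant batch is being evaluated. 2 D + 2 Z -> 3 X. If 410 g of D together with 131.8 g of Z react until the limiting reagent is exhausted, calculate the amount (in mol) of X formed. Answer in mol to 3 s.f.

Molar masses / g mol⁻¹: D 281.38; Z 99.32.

1.99 mol

n(D) = 410.0 / 281.38 = 1.457 mol
n(Z) = 131.8 / 99.32 = 1.327 mol
n/ν for D = 1.457/2 = 0.7285
n/ν for Z = 1.327/2 = 0.6635
Smallest n/ν is Z → limiting reagent.
n(X) = (3/2) × 1.327 = 1.991 mol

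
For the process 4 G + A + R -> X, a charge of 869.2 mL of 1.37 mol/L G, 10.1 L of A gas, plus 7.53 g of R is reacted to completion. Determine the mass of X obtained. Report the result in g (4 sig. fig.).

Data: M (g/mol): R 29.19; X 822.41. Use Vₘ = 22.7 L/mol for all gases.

212.2 g

n(G) = 1.37 × 869.2/1000 = 1.191 mol
n(A) = 10.10 / 22.7 = 0.4449 mol
n(R) = 7.530 / 29.19 = 0.2580 mol
n/ν → G: 0.2978, A: 0.4449, R: 0.2580; R is limiting.
n(X) = (1/1) × 0.2580 = 0.2580 mol
mass = 0.2580 × 822.41 = 212.2 g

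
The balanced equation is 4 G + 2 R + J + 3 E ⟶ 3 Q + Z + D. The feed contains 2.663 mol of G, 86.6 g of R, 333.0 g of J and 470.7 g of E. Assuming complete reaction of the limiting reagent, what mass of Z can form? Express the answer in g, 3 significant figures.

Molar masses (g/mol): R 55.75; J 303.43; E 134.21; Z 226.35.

n(G) = 2.663 mol
n(R) = 86.60 / 55.75 = 1.553 mol
n(J) = 333.0 / 303.43 = 1.097 mol
n(E) = 470.7 / 134.21 = 3.507 mol
n/ν for G = 2.663/4 = 0.6658
n/ν for R = 1.553/2 = 0.7765
n/ν for J = 1.097/1 = 1.097
n/ν for E = 3.507/3 = 1.169
Smallest n/ν is G → limiting reagent.
n(Z) = (1/4) × 2.663 = 0.6658 mol
mass = 0.6658 × 226.35 = 150.7 g

151 g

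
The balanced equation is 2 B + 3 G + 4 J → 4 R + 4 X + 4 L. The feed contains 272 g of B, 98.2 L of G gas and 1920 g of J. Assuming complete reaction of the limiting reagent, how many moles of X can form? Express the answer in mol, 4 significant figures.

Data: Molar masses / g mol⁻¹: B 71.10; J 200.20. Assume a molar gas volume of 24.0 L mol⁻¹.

n(B) = 272.0 / 71.10 = 3.826 mol
n(G) = 98.20 / 24.0 = 4.092 mol
n(J) = 1920 / 200.20 = 9.590 mol
n/ν for B = 3.826/2 = 1.913
n/ν for G = 4.092/3 = 1.364
n/ν for J = 9.590/4 = 2.398
Smallest n/ν is G → limiting reagent.
n(X) = (4/3) × 4.092 = 5.456 mol

5.456 mol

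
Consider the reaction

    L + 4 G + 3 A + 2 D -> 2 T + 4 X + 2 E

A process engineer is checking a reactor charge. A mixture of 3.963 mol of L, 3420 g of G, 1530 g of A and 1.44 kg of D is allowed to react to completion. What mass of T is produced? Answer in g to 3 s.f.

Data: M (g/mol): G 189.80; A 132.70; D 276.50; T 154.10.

803 g

n(L) = 3.963 mol
n(G) = 3420 / 189.80 = 18.02 mol
n(A) = 1530 / 132.70 = 11.53 mol
n(D) = 1.440×1000 / 276.50 = 5.208 mol
n/ν for L = 3.963/1 = 3.963
n/ν for G = 18.02/4 = 4.505
n/ν for A = 11.53/3 = 3.843
n/ν for D = 5.208/2 = 2.604
Smallest n/ν is D → limiting reagent.
n(T) = (2/2) × 5.208 = 5.208 mol
mass = 5.208 × 154.10 = 802.6 g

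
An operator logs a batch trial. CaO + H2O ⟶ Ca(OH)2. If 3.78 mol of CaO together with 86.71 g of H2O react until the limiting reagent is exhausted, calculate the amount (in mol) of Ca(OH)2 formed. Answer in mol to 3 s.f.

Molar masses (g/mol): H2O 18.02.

n(CaO) = 3.780 mol
n(H2O) = 86.71 / 18.02 = 4.812 mol
n/ν for CaO = 3.780/1 = 3.780
n/ν for H2O = 4.812/1 = 4.812
Smallest n/ν is CaO → limiting reagent.
n(Ca(OH)2) = (1/1) × 3.780 = 3.780 mol

3.78 mol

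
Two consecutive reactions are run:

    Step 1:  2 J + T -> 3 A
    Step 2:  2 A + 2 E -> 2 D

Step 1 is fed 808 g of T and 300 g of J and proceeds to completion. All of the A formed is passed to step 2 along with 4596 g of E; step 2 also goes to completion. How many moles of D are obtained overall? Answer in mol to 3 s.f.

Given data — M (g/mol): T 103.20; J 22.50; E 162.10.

Step 1:
n(T) = 808.0 / 103.20 = 7.829 mol
n(J) = 300.0 / 22.50 = 13.33 mol
n/ν for T = 7.829/1 = 7.829
n/ν for J = 13.33/2 = 6.665
Smallest n/ν is J → limiting reagent.
n(A) produced = (3/2) × 13.33 = 20.00 mol
Step 2:
n(A) available = 20.00 mol
n(E) = 4596 / 162.10 = 28.35 mol
n/ν for A = 20.00/2 = 10.00
n/ν for E = 28.35/2 = 14.18
Smallest n/ν is A → limiting reagent.
n(D) = (2/2) × 20.00 = 20.00 mol

20.0 mol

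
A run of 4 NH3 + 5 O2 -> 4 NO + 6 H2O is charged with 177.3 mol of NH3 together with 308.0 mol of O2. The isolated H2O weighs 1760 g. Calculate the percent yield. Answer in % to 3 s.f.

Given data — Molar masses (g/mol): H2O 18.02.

n(NH3) = 177.3 mol
n(O2) = 308.0 mol
n/ν → NH3: 44.33, O2: 61.60; NH3 is limiting.
theoretical n(H2O) = (6/4) × 177.3 = 266.0 mol → 4793 g
% yield = 1760 / 4793 × 100 = 36.72 %

36.7 %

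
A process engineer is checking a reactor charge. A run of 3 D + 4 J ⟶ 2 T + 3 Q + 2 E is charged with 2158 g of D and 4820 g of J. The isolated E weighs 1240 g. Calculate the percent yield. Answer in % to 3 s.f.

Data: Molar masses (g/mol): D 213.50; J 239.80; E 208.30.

n(D) = 2158 / 213.50 = 10.11 mol
n(J) = 4820 / 239.80 = 20.10 mol
n/ν → D: 3.370, J: 5.025; D is limiting.
theoretical n(E) = (2/3) × 10.11 = 6.740 mol → 1404 g
% yield = 1240 / 1404 × 100 = 88.32 %

88.3 %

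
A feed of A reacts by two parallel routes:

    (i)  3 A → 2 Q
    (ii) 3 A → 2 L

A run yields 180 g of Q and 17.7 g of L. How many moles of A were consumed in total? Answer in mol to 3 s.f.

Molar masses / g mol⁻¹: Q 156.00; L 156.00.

n(Q) = 180 / 156.00 = 1.154 mol
n(L) = 17.7 / 156.00 = 0.1135 mol
n(A) via (i) = (3/2)×1.154 = 1.731 mol
n(A) via (ii) = (3/2)×0.1135 = 0.1703 mol
total n(A) = 1.731 + 0.1703 = 1.901 mol

1.90 mol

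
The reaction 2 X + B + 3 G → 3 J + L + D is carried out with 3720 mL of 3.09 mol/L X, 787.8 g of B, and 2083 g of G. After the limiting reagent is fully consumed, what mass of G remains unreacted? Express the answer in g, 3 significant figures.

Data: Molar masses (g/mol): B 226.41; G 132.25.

702 g

n(X) = 3.09 × 3720/1000 = 11.49 mol
n(B) = 787.8 / 226.41 = 3.480 mol
n(G) = 2083 / 132.25 = 15.75 mol
n/ν for X = 11.49/2 = 5.745
n/ν for B = 3.480/1 = 3.480
n/ν for G = 15.75/3 = 5.250
Smallest n/ν is B → limiting reagent.
G consumed = (3/1) × 3.480 = 10.44 mol
G remaining = 15.75 − 10.44 = 5.310 mol
mass = 5.310 × 132.25 = 702.2 g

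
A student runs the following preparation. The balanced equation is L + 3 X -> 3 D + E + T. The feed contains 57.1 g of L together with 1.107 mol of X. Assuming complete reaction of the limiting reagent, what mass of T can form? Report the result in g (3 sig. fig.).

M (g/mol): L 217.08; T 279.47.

n(L) = 57.10 / 217.08 = 0.2630 mol
n(X) = 1.107 mol
n/ν for L = 0.2630/1 = 0.2630
n/ν for X = 1.107/3 = 0.3690
Smallest n/ν is L → limiting reagent.
n(T) = (1/1) × 0.2630 = 0.2630 mol
mass = 0.2630 × 279.47 = 73.50 g

73.5 g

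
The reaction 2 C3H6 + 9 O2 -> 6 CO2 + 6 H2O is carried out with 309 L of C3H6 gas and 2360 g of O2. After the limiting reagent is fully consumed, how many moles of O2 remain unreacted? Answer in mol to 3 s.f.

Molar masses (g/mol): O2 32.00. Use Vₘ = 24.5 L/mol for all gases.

17.0 mol

n(C3H6) = 309.0 / 24.5 = 12.61 mol
n(O2) = 2360 / 32.00 = 73.75 mol
n/ν for C3H6 = 12.61/2 = 6.305
n/ν for O2 = 73.75/9 = 8.194
Smallest n/ν is C3H6 → limiting reagent.
O2 consumed = (9/2) × 12.61 = 56.75 mol
O2 remaining = 73.75 − 56.75 = 17.00 mol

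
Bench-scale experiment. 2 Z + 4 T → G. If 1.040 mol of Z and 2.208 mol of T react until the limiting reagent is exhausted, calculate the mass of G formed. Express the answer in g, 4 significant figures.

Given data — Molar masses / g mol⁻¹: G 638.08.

331.8 g

n(Z) = 1.040 mol
n(T) = 2.208 mol
n/ν for Z = 1.040/2 = 0.5200
n/ν for T = 2.208/4 = 0.5520
Smallest n/ν is Z → limiting reagent.
n(G) = (1/2) × 1.040 = 0.5200 mol
mass = 0.5200 × 638.08 = 331.8 g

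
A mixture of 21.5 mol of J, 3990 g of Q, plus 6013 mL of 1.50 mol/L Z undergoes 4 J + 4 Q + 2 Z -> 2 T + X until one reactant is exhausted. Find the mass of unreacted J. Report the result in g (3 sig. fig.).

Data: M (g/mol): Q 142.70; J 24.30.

n(J) = 21.50 mol
n(Q) = 3990 / 142.70 = 27.96 mol
n(Z) = 1.50 × 6013/1000 = 9.020 mol
n/ν → J: 5.375, Q: 6.990, Z: 4.510; Z is limiting.
J consumed = (4/2) × 9.020 = 18.04 mol
J remaining = 21.50 − 18.04 = 3.460 mol
mass = 3.460 × 24.30 = 84.08 g

84.1 g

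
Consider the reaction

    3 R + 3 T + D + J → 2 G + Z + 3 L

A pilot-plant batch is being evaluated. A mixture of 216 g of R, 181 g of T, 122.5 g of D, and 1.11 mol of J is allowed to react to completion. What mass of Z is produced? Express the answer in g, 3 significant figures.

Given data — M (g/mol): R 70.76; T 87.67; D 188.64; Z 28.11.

18.3 g

n(R) = 216.0 / 70.76 = 3.053 mol
n(T) = 181.0 / 87.67 = 2.065 mol
n(D) = 122.5 / 188.64 = 0.6494 mol
n(J) = 1.110 mol
n/ν → R: 1.018, T: 0.6883, D: 0.6494, J: 1.110; D is limiting.
n(Z) = (1/1) × 0.6494 = 0.6494 mol
mass = 0.6494 × 28.11 = 18.25 g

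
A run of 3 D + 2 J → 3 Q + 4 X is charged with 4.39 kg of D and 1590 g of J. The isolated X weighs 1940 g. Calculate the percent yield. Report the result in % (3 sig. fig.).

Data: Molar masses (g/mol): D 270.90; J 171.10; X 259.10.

n(D) = 4.390×1000 / 270.90 = 16.21 mol
n(J) = 1590 / 171.10 = 9.293 mol
n/ν → D: 5.403, J: 4.647; J is limiting.
theoretical n(X) = (4/2) × 9.293 = 18.59 mol → 4817 g
% yield = 1940 / 4817 × 100 = 40.27 %

40.3 %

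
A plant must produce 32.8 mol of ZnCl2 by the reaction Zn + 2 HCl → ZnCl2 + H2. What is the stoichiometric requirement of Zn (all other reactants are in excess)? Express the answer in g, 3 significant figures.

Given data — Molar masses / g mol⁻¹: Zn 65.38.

n(ZnCl2) = 32.80 mol
n(Zn) = (1/1) × 32.80 = 32.80 mol
mass = 32.80 × 65.38 = 2144 g

2140 g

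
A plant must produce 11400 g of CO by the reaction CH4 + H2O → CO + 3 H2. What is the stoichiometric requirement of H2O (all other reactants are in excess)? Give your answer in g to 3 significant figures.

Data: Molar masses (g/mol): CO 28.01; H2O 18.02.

7330 g

n(CO) = 11400 / 28.01 = 407.0 mol
n(H2O) = (1/1) × 407.0 = 407.0 mol
mass = 407.0 × 18.02 = 7334 g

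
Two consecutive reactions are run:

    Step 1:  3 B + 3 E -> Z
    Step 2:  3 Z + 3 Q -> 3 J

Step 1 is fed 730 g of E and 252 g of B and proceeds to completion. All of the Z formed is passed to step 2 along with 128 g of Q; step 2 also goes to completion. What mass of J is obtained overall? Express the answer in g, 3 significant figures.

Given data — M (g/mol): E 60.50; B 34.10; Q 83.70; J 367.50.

562 g

Step 1:
n(E) = 730.0 / 60.50 = 12.07 mol
n(B) = 252.0 / 34.10 = 7.390 mol
n/ν → E: 4.023, B: 2.463; B is limiting.
n(Z) produced = (1/3) × 7.390 = 2.463 mol
Step 2:
n(Z) available = 2.463 mol
n(Q) = 128.0 / 83.70 = 1.529 mol
n/ν → Z: 0.8210, Q: 0.5097; Q is limiting.
n(J) = (3/3) × 1.529 = 1.529 mol
mass = 1.529 × 367.50 = 561.9 g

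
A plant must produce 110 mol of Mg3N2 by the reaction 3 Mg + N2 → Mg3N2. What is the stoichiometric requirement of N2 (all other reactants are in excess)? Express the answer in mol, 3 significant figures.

110 mol

n(Mg3N2) = 110.0 mol
n(N2) = (1/1) × 110.0 = 110.0 mol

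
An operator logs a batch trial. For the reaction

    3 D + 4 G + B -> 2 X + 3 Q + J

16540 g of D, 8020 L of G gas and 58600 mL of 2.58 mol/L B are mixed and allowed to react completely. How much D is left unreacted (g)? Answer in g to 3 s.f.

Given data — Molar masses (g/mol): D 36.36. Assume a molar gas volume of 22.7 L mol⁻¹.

n(D) = 16540 / 36.36 = 454.9 mol
n(G) = 8020 / 22.7 = 353.3 mol
n(B) = 2.58 × 58600/1000 = 151.2 mol
n/ν → D: 151.6, G: 88.33, B: 151.2; G is limiting.
D consumed = (3/4) × 353.3 = 265.0 mol
D remaining = 454.9 − 265.0 = 189.9 mol
mass = 189.9 × 36.36 = 6905 g

6910 g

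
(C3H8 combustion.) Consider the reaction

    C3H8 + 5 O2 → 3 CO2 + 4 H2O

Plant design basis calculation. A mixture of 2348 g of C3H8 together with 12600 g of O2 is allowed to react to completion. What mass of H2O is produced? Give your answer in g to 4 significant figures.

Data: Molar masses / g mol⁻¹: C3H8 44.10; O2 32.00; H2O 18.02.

n(C3H8) = 2348 / 44.10 = 53.24 mol
n(O2) = 12600 / 32.00 = 393.8 mol
n/ν for C3H8 = 53.24/1 = 53.24
n/ν for O2 = 393.8/5 = 78.76
Smallest n/ν is C3H8 → limiting reagent.
n(H2O) = (4/1) × 53.24 = 213.0 mol
mass = 213.0 × 18.02 = 3838 g

3838 g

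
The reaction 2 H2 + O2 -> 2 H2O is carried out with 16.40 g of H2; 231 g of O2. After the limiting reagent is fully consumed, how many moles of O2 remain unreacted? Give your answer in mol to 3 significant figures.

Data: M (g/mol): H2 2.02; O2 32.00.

n(H2) = 16.40 / 2.02 = 8.119 mol
n(O2) = 231.0 / 32.00 = 7.219 mol
n/ν for H2 = 8.119/2 = 4.060
n/ν for O2 = 7.219/1 = 7.219
Smallest n/ν is H2 → limiting reagent.
O2 consumed = (1/2) × 8.119 = 4.060 mol
O2 remaining = 7.219 − 4.060 = 3.159 mol

3.16 mol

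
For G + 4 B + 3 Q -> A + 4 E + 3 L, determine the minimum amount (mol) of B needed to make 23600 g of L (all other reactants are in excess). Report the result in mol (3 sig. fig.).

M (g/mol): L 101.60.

n(L) = 23600 / 101.60 = 232.3 mol
n(B) = (4/3) × 232.3 = 309.7 mol

310 mol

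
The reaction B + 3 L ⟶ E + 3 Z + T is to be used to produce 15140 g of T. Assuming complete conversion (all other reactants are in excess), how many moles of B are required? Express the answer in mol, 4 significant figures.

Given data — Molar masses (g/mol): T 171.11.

n(T) = 15140 / 171.11 = 88.48 mol
n(B) = (1/1) × 88.48 = 88.48 mol

88.48 mol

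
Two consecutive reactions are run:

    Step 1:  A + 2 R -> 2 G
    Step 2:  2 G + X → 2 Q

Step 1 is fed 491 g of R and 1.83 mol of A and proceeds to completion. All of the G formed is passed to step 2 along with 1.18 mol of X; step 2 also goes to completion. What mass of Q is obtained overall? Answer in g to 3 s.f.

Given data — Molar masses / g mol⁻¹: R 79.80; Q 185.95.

Step 1:
n(R) = 491.0 / 79.80 = 6.153 mol
n(A) = 1.830 mol
n/ν for R = 6.153/2 = 3.077
n/ν for A = 1.830/1 = 1.830
Smallest n/ν is A → limiting reagent.
n(G) produced = (2/1) × 1.830 = 3.660 mol
Step 2:
n(G) available = 3.660 mol
n(X) = 1.180 mol
n/ν for G = 3.660/2 = 1.830
n/ν for X = 1.180/1 = 1.180
Smallest n/ν is X → limiting reagent.
n(Q) = (2/1) × 1.180 = 2.360 mol
mass = 2.360 × 185.95 = 438.8 g

439 g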